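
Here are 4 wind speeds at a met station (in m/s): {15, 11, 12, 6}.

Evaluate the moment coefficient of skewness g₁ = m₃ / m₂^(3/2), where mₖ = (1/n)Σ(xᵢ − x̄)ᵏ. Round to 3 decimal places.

x̄ = (15 + 11 + 12 + 6) / 4 = 11.0000
deviations (xᵢ − x̄): 4.0000, 0.0000, 1.0000, -5.0000
Σ(xᵢ − x̄)² = 42.0000 ⇒ m₂ = 42.0000/4 = 10.50000
Σ(xᵢ − x̄)³ = -60.0000 ⇒ m₃ = -60.0000/4 = -15.00000
m₂^(3/2) = 10.50000^(1.5) = 34.02389
g₁ = m₃ / m₂^(3/2) = -15.00000 / 34.02389 ≈ -0.441

-0.441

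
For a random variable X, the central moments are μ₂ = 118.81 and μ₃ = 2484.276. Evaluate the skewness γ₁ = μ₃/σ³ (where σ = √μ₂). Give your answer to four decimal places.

σ = √μ₂ = √118.81 = 10.90000
σ³ = μ₂^(3/2) = 1295.02900
γ₁ = μ₃/σ³ = 2484.276 / 1295.02900 ≈ 1.9183

1.9183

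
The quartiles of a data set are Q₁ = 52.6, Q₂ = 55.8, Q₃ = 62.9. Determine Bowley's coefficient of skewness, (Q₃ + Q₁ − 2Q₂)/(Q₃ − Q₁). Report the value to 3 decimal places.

0.379

numerator: Q₃ + Q₁ − 2Q₂ = 62.9 + 52.6 − 2×55.8 = 3.9000
denominator: Q₃ − Q₁ = 62.9 − 52.6 = 10.3000
Bowley skewness = 3.9000 / 10.3000 ≈ 0.379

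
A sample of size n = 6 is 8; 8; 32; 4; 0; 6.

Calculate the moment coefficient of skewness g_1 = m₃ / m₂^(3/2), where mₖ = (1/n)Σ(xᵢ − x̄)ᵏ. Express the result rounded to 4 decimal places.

1.5005

x̄ = (8 + 8 + 32 + 4 + 0 + 6) / 6 = 9.6667
deviations (xᵢ − x̄): -1.6667, -1.6667, 22.3333, -5.6667, -9.6667, -3.6667
Σ(xᵢ − x̄)² = 643.3333 ⇒ m₂ = 643.3333/6 = 107.22222
Σ(xᵢ − x̄)³ = 9995.5556 ⇒ m₃ = 9995.5556/6 = 1665.92593
m₂^(3/2) = 107.22222^(1.5) = 1110.26642
g_1 = m₃ / m₂^(3/2) = 1665.92593 / 1110.26642 ≈ 1.5005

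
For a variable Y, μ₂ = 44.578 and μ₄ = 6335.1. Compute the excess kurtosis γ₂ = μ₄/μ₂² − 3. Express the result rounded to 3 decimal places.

μ₂² = 44.578² = 1987.19808
μ₄/μ₂² = 6335.1 / 1987.19808 = 3.18796
γ₂ = 3.18796 − 3 ≈ 0.188

0.188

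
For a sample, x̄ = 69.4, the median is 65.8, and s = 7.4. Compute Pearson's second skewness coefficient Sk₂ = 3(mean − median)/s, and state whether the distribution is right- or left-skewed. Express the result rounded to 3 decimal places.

Sk₂ = 3(69.4 − 65.8) / 7.4 = 3 × 3.6000 / 7.4
    = 10.8000 / 7.4 ≈ 1.459
Sk₂ > 0 ⇒ mean > median ⇒ right-skewed (positive skew).

1.459, right-skewed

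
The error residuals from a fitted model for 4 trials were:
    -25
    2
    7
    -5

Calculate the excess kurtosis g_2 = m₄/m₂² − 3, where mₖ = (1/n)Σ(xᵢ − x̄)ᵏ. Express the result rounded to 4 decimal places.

-0.9800

x̄ = -5.2500
Σ(xᵢ − x̄)² = 592.7500 ⇒ m₂ = 148.18750
Σ(xᵢ − x̄)⁴ = 177430.3281 ⇒ m₄ = 44357.58203
m₂² = 21959.53516
g_2 = m₄/m₂² − 3 = 2.01997 − 3 ≈ -0.9800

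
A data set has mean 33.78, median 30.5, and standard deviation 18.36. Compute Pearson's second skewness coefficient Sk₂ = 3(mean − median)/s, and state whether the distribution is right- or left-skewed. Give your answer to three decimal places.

0.536, right-skewed

Sk₂ = 3(33.78 − 30.5) / 18.36 = 3 × 3.2800 / 18.36
    = 9.8400 / 18.36 ≈ 0.536
Sk₂ > 0 ⇒ mean > median ⇒ right-skewed (positive skew).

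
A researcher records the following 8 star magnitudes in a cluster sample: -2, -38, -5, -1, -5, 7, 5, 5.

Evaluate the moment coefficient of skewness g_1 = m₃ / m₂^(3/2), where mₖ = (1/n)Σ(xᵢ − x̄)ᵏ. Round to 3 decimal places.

-1.806

x̄ = (-2 - 38 - 5 - 1 - 5 + 7 + 5 + 5) / 8 = -4.2500
deviations (xᵢ − x̄): 2.2500, -33.7500, -0.7500, 3.2500, -0.7500, 11.2500, 9.2500, 9.2500
Σ(xᵢ − x̄)² = 1453.5000 ⇒ m₂ = 1453.5000/8 = 181.68750
Σ(xᵢ − x̄)³ = -35391.7500 ⇒ m₃ = -35391.7500/8 = -4423.96875
m₂^(3/2) = 181.68750^(1.5) = 2448.99317
g_1 = m₃ / m₂^(3/2) = -4423.96875 / 2448.99317 ≈ -1.806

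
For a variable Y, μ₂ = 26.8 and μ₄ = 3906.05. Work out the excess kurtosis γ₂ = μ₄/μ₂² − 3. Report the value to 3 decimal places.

μ₂² = 26.8² = 718.24000
μ₄/μ₂² = 3906.05 / 718.24000 = 5.43836
γ₂ = 5.43836 − 3 ≈ 2.438

2.438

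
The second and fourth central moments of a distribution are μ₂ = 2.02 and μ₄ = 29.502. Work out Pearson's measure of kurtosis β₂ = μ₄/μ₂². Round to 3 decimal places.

7.230

μ₂² = 2.02² = 4.08040
μ₄/μ₂² = 29.502 / 4.08040 = 7.23017
β₂ ≈ 7.230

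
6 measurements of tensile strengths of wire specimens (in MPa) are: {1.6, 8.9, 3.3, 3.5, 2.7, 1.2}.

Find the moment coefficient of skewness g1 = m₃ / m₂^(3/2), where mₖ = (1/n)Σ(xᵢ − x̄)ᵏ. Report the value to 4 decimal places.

x̄ = (1.6 + 8.9 + 3.3 + 3.5 + 2.7 + 1.2) / 6 = 3.5333
deviations (xᵢ − x̄): -1.9333, 5.3667, -0.2333, -0.0333, -0.8333, -2.3333
Σ(xᵢ − x̄)² = 38.7333 ⇒ m₂ = 38.7333/6 = 6.45556
Σ(xᵢ − x̄)³ = 134.0444 ⇒ m₃ = 134.0444/6 = 22.34074
m₂^(3/2) = 6.45556^(1.5) = 16.40214
g1 = m₃ / m₂^(3/2) = 22.34074 / 16.40214 ≈ 1.3621

1.3621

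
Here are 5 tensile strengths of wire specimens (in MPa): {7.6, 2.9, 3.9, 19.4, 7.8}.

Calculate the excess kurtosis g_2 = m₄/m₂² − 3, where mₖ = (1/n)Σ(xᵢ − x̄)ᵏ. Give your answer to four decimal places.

x̄ = 8.3200
Σ(xᵢ − x̄)² = 172.4680 ⇒ m₂ = 34.49360
Σ(xᵢ − x̄)⁴ = 16316.5746 ⇒ m₄ = 3263.31493
m₂² = 1189.80844
g_2 = m₄/m₂² − 3 = 2.74272 − 3 ≈ -0.2573

-0.2573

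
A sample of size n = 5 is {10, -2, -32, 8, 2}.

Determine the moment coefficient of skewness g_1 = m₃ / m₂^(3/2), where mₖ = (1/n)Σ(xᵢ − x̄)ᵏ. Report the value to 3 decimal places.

-1.218

x̄ = (10 - 2 - 32 + 8 + 2) / 5 = -2.8000
deviations (xᵢ − x̄): 12.8000, 0.8000, -29.2000, 10.8000, 4.8000
Σ(xᵢ − x̄)² = 1156.8000 ⇒ m₂ = 1156.8000/5 = 231.36000
Σ(xᵢ − x̄)³ = -21429.1200 ⇒ m₃ = -21429.1200/5 = -4285.82400
m₂^(3/2) = 231.36000^(1.5) = 3519.10653
g_1 = m₃ / m₂^(3/2) = -4285.82400 / 3519.10653 ≈ -1.218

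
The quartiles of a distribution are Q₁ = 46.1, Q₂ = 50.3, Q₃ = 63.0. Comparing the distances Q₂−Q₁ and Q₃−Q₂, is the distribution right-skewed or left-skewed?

Q₂ − Q₁ = 4.2;  Q₃ − Q₂ = 12.7
Q₃ − Q₂ > Q₂ − Q₁ ⇒ the upper half is more spread out ⇒ right-skewed.

right-skewed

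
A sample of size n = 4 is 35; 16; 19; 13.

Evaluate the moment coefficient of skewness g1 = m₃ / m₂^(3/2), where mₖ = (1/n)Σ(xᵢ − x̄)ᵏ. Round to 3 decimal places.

x̄ = (35 + 16 + 19 + 13) / 4 = 20.7500
deviations (xᵢ − x̄): 14.2500, -4.7500, -1.7500, -7.7500
Σ(xᵢ − x̄)² = 288.7500 ⇒ m₂ = 288.7500/4 = 72.18750
Σ(xᵢ − x̄)³ = 2315.6250 ⇒ m₃ = 2315.6250/4 = 578.90625
m₂^(3/2) = 72.18750^(1.5) = 613.32830
g1 = m₃ / m₂^(3/2) = 578.90625 / 613.32830 ≈ 0.944

0.944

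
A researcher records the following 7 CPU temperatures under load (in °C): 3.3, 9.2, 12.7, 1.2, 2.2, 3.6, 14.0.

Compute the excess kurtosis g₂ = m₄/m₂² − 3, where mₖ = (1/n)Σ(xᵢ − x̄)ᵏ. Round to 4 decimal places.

-1.5332

x̄ = 6.6000
Σ(xᵢ − x̄)² = 167.1400 ⇒ m₂ = 23.87714
Σ(xᵢ − x̄)⁴ = 5853.6466 ⇒ m₄ = 836.23523
m₂² = 570.11795
g₂ = m₄/m₂² − 3 = 1.46678 − 3 ≈ -1.5332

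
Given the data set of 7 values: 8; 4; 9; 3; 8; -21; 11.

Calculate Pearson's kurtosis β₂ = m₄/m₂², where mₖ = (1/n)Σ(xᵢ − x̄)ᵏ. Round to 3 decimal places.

4.582

x̄ = 3.1429
Σ(xᵢ − x̄)² = 726.8571 ⇒ m₂ = 103.83673
Σ(xᵢ − x̄)⁴ = 345848.0117 ⇒ m₄ = 49406.85881
m₂² = 10782.06747
β₂ = m₄/m₂² = 49406.85881 / 10782.06747 ≈ 4.582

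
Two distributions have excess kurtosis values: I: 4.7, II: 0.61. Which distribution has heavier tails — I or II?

I

Higher excess kurtosis ⇒ heavier tails relative to the normal distribution.
4.7 vs 0.61: the larger is 4.7, so I has heavier tails.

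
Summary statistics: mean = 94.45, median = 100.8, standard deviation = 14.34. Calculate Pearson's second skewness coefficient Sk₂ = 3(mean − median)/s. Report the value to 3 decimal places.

Sk₂ = 3(94.45 − 100.8) / 14.34 = 3 × -6.3500 / 14.34
    = -19.0500 / 14.34 ≈ -1.328

-1.328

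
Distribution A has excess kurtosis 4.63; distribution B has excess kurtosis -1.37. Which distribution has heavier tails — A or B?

A

Higher excess kurtosis ⇒ heavier tails relative to the normal distribution.
4.63 vs -1.37: the larger is 4.63, so A has heavier tails. (A is leptokurtic — heavier-than-normal tails; the other is platykurtic.)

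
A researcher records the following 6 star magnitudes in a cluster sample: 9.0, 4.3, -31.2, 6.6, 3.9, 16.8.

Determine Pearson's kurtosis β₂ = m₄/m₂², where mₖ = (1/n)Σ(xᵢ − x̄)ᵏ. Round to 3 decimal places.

x̄ = 1.5667
Σ(xᵢ − x̄)² = 1399.2133 ⇒ m₂ = 233.20222
Σ(xᵢ − x̄)⁴ = 1210363.4784 ⇒ m₄ = 201727.24641
m₂² = 54383.27645
β₂ = m₄/m₂² = 201727.24641 / 54383.27645 ≈ 3.709

3.709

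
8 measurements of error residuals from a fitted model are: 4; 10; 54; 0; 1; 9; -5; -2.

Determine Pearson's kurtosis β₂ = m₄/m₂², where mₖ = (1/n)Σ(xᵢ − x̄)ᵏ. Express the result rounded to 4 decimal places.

5.3312

x̄ = 8.8750
Σ(xᵢ − x̄)² = 2512.8750 ⇒ m₂ = 314.10938
Σ(xᵢ − x̄)⁴ = 4208043.0879 ⇒ m₄ = 526005.38599
m₂² = 98664.69946
β₂ = m₄/m₂² = 526005.38599 / 98664.69946 ≈ 5.3312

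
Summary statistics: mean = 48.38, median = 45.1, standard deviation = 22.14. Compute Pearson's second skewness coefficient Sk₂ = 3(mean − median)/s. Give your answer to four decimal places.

0.4444

Sk₂ = 3(48.38 − 45.1) / 22.14 = 3 × 3.2800 / 22.14
    = 9.8400 / 22.14 ≈ 0.4444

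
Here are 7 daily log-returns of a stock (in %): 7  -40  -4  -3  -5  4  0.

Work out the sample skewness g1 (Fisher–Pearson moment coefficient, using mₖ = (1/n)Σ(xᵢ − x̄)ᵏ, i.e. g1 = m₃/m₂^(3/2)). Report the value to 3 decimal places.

x̄ = (7 - 40 - 4 - 3 - 5 + 4 + 0) / 7 = -5.8571
deviations (xᵢ − x̄): 12.8571, -34.1429, 1.8571, 2.8571, 0.8571, 9.8571, 5.8571
Σ(xᵢ − x̄)² = 1474.8571 ⇒ m₂ = 1474.8571/7 = 210.69388
Σ(xᵢ − x̄)³ = -36487.1020 ⇒ m₃ = -36487.1020/7 = -5212.44315
m₂^(3/2) = 210.69388^(1.5) = 3058.28443
g1 = m₃ / m₂^(3/2) = -5212.44315 / 3058.28443 ≈ -1.704

-1.704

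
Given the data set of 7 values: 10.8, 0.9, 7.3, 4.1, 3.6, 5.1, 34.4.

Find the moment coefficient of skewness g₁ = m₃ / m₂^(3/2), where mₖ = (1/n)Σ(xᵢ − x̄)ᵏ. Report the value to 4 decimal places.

x̄ = (10.8 + 0.9 + 7.3 + 4.1 + 3.6 + 5.1 + 34.4) / 7 = 9.4571
deviations (xᵢ − x̄): 1.3429, -8.5571, -2.1571, -5.3571, -5.8571, -4.3571, 24.9429
Σ(xᵢ − x̄)² = 783.8171 ⇒ m₂ = 783.8171/7 = 111.97388
Σ(xᵢ − x̄)³ = 14446.4920 ⇒ m₃ = 14446.4920/7 = 2063.78458
m₂^(3/2) = 111.97388^(1.5) = 1184.88193
g₁ = m₃ / m₂^(3/2) = 2063.78458 / 1184.88193 ≈ 1.7418

1.7418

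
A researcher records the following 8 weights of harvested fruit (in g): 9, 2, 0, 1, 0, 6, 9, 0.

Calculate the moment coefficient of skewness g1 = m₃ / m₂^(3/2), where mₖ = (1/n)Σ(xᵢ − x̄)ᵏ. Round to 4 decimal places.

x̄ = (9 + 2 + 0 + 1 + 0 + 6 + 9 + 0) / 8 = 3.3750
deviations (xᵢ − x̄): 5.6250, -1.3750, -3.3750, -2.3750, -3.3750, 2.6250, 5.6250, -3.3750
Σ(xᵢ − x̄)² = 111.8750 ⇒ m₂ = 111.8750/8 = 13.98438
Σ(xᵢ − x̄)³ = 242.7188 ⇒ m₃ = 242.7188/8 = 30.33984
m₂^(3/2) = 13.98438^(1.5) = 52.29553
g1 = m₃ / m₂^(3/2) = 30.33984 / 52.29553 ≈ 0.5802

0.5802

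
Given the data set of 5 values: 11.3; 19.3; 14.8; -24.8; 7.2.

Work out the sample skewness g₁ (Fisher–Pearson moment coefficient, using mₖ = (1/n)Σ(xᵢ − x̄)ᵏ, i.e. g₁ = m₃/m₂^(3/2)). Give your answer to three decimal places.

-1.263

x̄ = (11.3 + 19.3 + 14.8 - 24.8 + 7.2) / 5 = 5.5600
deviations (xᵢ − x̄): 5.7400, 13.7400, 9.2400, -30.3600, 1.6400
Σ(xᵢ − x̄)² = 1231.5320 ⇒ m₂ = 1231.5320/5 = 246.30640
Σ(xᵢ − x̄)³ = -24407.3498 ⇒ m₃ = -24407.3498/5 = -4881.46997
m₂^(3/2) = 246.30640^(1.5) = 3865.57003
g₁ = m₃ / m₂^(3/2) = -4881.46997 / 3865.57003 ≈ -1.263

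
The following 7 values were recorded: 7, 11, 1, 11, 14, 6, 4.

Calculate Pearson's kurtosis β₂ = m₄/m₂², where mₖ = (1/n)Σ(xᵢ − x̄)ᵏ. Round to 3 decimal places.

x̄ = 7.7143
Σ(xᵢ − x̄)² = 123.4286 ⇒ m₂ = 17.63265
Σ(xᵢ − x̄)⁴ = 4025.7376 ⇒ m₄ = 575.10537
m₂² = 310.91045
β₂ = m₄/m₂² = 575.10537 / 310.91045 ≈ 1.850

1.850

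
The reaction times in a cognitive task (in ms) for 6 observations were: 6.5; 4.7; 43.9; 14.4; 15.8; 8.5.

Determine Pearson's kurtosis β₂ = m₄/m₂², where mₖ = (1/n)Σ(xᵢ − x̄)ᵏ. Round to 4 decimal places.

x̄ = 15.6333
Σ(xᵢ − x̄)² = 1054.3933 ⇒ m₂ = 175.73222
Σ(xᵢ − x̄)⁴ = 662247.4494 ⇒ m₄ = 110374.57491
m₂² = 30881.81393
β₂ = m₄/m₂² = 110374.57491 / 30881.81393 ≈ 3.5741

3.5741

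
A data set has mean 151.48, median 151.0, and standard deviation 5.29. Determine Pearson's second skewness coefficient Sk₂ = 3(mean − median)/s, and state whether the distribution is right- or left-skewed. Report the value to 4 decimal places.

Sk₂ = 3(151.48 − 151.0) / 5.29 = 3 × 0.4800 / 5.29
    = 1.4400 / 5.29 ≈ 0.2722
Sk₂ > 0 ⇒ mean > median ⇒ right-skewed (positive skew).

0.2722, right-skewed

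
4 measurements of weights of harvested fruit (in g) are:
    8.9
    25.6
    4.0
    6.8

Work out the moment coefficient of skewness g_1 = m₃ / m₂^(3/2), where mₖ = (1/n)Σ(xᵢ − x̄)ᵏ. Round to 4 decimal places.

x̄ = (8.9 + 25.6 + 4.0 + 6.8) / 4 = 11.3250
deviations (xᵢ − x̄): -2.4250, 14.2750, -7.3250, -4.5250
Σ(xᵢ − x̄)² = 283.7875 ⇒ m₂ = 283.7875/4 = 70.94688
Σ(xᵢ − x̄)³ = 2408.9569 ⇒ m₃ = 2408.9569/4 = 602.23922
m₂^(3/2) = 70.94688^(1.5) = 597.58530
g_1 = m₃ / m₂^(3/2) = 602.23922 / 597.58530 ≈ 1.0078

1.0078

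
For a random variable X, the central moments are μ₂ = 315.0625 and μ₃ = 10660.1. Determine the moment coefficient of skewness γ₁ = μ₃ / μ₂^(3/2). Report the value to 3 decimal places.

1.906

σ = √μ₂ = √315.0625 = 17.75000
σ³ = μ₂^(3/2) = 5592.35938
γ₁ = μ₃/σ³ = 10660.1 / 5592.35938 ≈ 1.906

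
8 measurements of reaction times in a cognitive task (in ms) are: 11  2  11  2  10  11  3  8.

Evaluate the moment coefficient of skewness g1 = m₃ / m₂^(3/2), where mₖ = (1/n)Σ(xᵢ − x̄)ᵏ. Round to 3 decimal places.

-0.385

x̄ = (11 + 2 + 11 + 2 + 10 + 11 + 3 + 8) / 8 = 7.2500
deviations (xᵢ − x̄): 3.7500, -5.2500, 3.7500, -5.2500, 2.7500, 3.7500, -4.2500, 0.7500
Σ(xᵢ − x̄)² = 123.5000 ⇒ m₂ = 123.5000/8 = 15.43750
Σ(xᵢ − x̄)³ = -186.7500 ⇒ m₃ = -186.7500/8 = -23.34375
m₂^(3/2) = 15.43750^(1.5) = 60.65484
g1 = m₃ / m₂^(3/2) = -23.34375 / 60.65484 ≈ -0.385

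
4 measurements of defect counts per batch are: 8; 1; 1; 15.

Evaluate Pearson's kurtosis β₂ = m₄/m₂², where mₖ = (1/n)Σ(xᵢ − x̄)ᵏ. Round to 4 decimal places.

x̄ = 6.2500
Σ(xᵢ − x̄)² = 134.7500 ⇒ m₂ = 33.68750
Σ(xᵢ − x̄)⁴ = 7390.5781 ⇒ m₄ = 1847.64453
m₂² = 1134.84766
β₂ = m₄/m₂² = 1847.64453 / 1134.84766 ≈ 1.6281

1.6281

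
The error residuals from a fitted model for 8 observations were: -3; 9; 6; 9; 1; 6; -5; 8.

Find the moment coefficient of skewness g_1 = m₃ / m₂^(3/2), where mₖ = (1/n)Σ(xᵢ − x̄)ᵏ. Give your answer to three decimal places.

-0.628

x̄ = (-3 + 9 + 6 + 9 + 1 + 6 - 5 + 8) / 8 = 3.8750
deviations (xᵢ − x̄): -6.8750, 5.1250, 2.1250, 5.1250, -2.8750, 2.1250, -8.8750, 4.1250
Σ(xᵢ − x̄)² = 212.8750 ⇒ m₂ = 212.8750/8 = 26.60938
Σ(xᵢ − x̄)³ = -689.1563 ⇒ m₃ = -689.1563/8 = -86.14453
m₂^(3/2) = 26.60938^(1.5) = 137.26253
g_1 = m₃ / m₂^(3/2) = -86.14453 / 137.26253 ≈ -0.628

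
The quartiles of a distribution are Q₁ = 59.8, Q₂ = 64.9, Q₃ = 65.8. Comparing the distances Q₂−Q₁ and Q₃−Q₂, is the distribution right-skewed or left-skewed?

left-skewed

Q₂ − Q₁ = 5.1;  Q₃ − Q₂ = 0.9
Q₂ − Q₁ > Q₃ − Q₂ ⇒ the lower half is more spread out ⇒ left-skewed.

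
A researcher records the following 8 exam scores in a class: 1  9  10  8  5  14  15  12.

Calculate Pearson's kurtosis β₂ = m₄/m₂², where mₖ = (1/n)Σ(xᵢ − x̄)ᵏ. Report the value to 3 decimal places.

2.308

x̄ = 9.2500
Σ(xᵢ − x̄)² = 151.5000 ⇒ m₂ = 18.93750
Σ(xᵢ − x̄)⁴ = 6620.9063 ⇒ m₄ = 827.61328
m₂² = 358.62891
β₂ = m₄/m₂² = 827.61328 / 358.62891 ≈ 2.308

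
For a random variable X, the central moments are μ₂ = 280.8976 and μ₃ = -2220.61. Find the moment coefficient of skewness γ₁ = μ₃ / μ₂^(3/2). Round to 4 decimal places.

-0.4717

σ = √μ₂ = √280.8976 = 16.76000
σ³ = μ₂^(3/2) = 4707.84378
γ₁ = μ₃/σ³ = -2220.61 / 4707.84378 ≈ -0.4717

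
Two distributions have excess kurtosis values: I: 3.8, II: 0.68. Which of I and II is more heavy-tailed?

I

Higher excess kurtosis ⇒ heavier tails relative to the normal distribution.
3.8 vs 0.68: the larger is 3.8, so I has heavier tails.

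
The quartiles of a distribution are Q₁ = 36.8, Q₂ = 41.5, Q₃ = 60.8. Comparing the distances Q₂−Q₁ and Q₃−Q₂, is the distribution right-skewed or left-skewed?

right-skewed

Q₂ − Q₁ = 4.7;  Q₃ − Q₂ = 19.3
Q₃ − Q₂ > Q₂ − Q₁ ⇒ the upper half is more spread out ⇒ right-skewed.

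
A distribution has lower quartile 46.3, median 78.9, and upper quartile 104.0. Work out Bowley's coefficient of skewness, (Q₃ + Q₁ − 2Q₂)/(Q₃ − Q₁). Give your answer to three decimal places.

-0.130

numerator: Q₃ + Q₁ − 2Q₂ = 104.0 + 46.3 − 2×78.9 = -7.5000
denominator: Q₃ − Q₁ = 104.0 − 46.3 = 57.7000
Bowley skewness = -7.5000 / 57.7000 ≈ -0.130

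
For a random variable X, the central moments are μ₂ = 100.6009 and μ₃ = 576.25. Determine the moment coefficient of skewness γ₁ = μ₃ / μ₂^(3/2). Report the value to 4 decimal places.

σ = √μ₂ = √100.6009 = 10.03000
σ³ = μ₂^(3/2) = 1009.02703
γ₁ = μ₃/σ³ = 576.25 / 1009.02703 ≈ 0.5711

0.5711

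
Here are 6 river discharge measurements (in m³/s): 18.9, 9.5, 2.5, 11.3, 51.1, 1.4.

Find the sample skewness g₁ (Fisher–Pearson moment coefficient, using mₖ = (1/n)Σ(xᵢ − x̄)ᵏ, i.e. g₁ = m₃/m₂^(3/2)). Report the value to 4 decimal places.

1.3428

x̄ = (18.9 + 9.5 + 2.5 + 11.3 + 51.1 + 1.4) / 6 = 15.7833
deviations (xᵢ − x̄): 3.1167, -6.2833, -13.2833, -4.4833, 35.3167, -14.3833
Σ(xᵢ − x̄)² = 1699.8883 ⇒ m₂ = 1699.8883/6 = 283.31472
Σ(xᵢ − x̄)³ = 38421.9694 ⇒ m₃ = 38421.9694/6 = 6403.66157
m₂^(3/2) = 283.31472^(1.5) = 4768.74077
g₁ = m₃ / m₂^(3/2) = 6403.66157 / 4768.74077 ≈ 1.3428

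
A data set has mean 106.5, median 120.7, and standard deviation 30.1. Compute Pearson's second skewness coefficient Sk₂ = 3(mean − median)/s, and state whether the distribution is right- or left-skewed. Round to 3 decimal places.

Sk₂ = 3(106.5 − 120.7) / 30.1 = 3 × -14.2000 / 30.1
    = -42.6000 / 30.1 ≈ -1.415
Sk₂ < 0 ⇒ mean < median ⇒ left-skewed (negative skew).

-1.415, left-skewed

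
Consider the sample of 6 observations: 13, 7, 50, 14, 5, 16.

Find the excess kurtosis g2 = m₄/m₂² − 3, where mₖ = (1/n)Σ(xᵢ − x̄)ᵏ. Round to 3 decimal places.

x̄ = 17.5000
Σ(xᵢ − x̄)² = 1357.5000 ⇒ m₂ = 226.25000
Σ(xᵢ − x̄)⁴ = 1152798.3750 ⇒ m₄ = 192133.06250
m₂² = 51189.06250
g2 = m₄/m₂² − 3 = 3.75340 − 3 ≈ 0.753

0.753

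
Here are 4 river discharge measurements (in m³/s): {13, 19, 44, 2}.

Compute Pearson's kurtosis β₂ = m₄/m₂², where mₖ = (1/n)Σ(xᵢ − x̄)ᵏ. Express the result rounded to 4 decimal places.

2.0248

x̄ = 19.5000
Σ(xᵢ − x̄)² = 949.0000 ⇒ m₂ = 237.25000
Σ(xᵢ − x̄)⁴ = 455874.2500 ⇒ m₄ = 113968.56250
m₂² = 56287.56250
β₂ = m₄/m₂² = 113968.56250 / 56287.56250 ≈ 2.0248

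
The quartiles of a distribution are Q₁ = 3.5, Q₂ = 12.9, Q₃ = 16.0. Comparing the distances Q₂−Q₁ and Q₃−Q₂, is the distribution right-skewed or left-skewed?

Q₂ − Q₁ = 9.4;  Q₃ − Q₂ = 3.1
Q₂ − Q₁ > Q₃ − Q₂ ⇒ the lower half is more spread out ⇒ left-skewed.

left-skewed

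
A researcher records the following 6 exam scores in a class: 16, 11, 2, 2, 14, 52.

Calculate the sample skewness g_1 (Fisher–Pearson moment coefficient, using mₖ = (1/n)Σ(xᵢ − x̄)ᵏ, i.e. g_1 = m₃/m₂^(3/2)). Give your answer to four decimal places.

x̄ = (16 + 11 + 2 + 2 + 14 + 52) / 6 = 16.1667
deviations (xᵢ − x̄): -0.1667, -5.1667, -14.1667, -14.1667, -2.1667, 35.8333
Σ(xᵢ − x̄)² = 1716.8333 ⇒ m₂ = 1716.8333/6 = 286.13889
Σ(xᵢ − x̄)³ = 40176.5556 ⇒ m₃ = 40176.5556/6 = 6696.09259
m₂^(3/2) = 286.13889^(1.5) = 4840.22254
g_1 = m₃ / m₂^(3/2) = 6696.09259 / 4840.22254 ≈ 1.3834

1.3834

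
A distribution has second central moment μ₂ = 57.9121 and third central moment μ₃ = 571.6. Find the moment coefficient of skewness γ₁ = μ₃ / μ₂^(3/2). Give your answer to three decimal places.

σ = √μ₂ = √57.9121 = 7.61000
σ³ = μ₂^(3/2) = 440.71108
γ₁ = μ₃/σ³ = 571.6 / 440.71108 ≈ 1.297

1.297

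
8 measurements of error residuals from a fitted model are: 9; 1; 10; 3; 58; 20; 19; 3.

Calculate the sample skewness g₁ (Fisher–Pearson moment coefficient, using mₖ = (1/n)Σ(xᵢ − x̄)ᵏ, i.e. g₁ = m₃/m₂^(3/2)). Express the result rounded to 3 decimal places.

1.659

x̄ = (9 + 1 + 10 + 3 + 58 + 20 + 19 + 3) / 8 = 15.3750
deviations (xᵢ − x̄): -6.3750, -14.3750, -5.3750, -12.3750, 42.6250, 4.6250, 3.6250, -12.3750
Σ(xᵢ − x̄)² = 2433.8750 ⇒ m₂ = 2433.8750/8 = 304.23438
Σ(xᵢ − x̄)³ = 70416.4688 ⇒ m₃ = 70416.4688/8 = 8802.05859
m₂^(3/2) = 304.23438^(1.5) = 5306.55200
g₁ = m₃ / m₂^(3/2) = 8802.05859 / 5306.55200 ≈ 1.659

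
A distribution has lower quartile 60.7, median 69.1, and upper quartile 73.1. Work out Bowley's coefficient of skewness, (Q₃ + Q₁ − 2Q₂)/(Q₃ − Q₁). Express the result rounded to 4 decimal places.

numerator: Q₃ + Q₁ − 2Q₂ = 73.1 + 60.7 − 2×69.1 = -4.4000
denominator: Q₃ − Q₁ = 73.1 − 60.7 = 12.4000
Bowley skewness = -4.4000 / 12.4000 ≈ -0.3548

-0.3548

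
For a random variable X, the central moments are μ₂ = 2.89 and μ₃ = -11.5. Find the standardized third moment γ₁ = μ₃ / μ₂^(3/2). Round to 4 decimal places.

-2.3407

σ = √μ₂ = √2.89 = 1.70000
σ³ = μ₂^(3/2) = 4.91300
γ₁ = μ₃/σ³ = -11.5 / 4.91300 ≈ -2.3407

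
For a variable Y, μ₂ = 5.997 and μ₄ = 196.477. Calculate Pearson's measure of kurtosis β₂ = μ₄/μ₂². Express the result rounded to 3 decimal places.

5.463

μ₂² = 5.997² = 35.96401
μ₄/μ₂² = 196.477 / 35.96401 = 5.46316
β₂ ≈ 5.463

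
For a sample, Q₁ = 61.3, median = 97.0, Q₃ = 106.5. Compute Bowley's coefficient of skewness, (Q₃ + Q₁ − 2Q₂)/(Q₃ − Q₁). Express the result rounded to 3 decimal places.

numerator: Q₃ + Q₁ − 2Q₂ = 106.5 + 61.3 − 2×97.0 = -26.2000
denominator: Q₃ − Q₁ = 106.5 − 61.3 = 45.2000
Bowley skewness = -26.2000 / 45.2000 ≈ -0.580

-0.580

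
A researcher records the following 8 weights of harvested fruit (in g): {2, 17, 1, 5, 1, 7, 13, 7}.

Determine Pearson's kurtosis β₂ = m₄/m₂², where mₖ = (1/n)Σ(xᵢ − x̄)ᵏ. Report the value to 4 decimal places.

x̄ = 6.6250
Σ(xᵢ − x̄)² = 235.8750 ⇒ m₂ = 29.48438
Σ(xᵢ − x̄)⁴ = 15704.9941 ⇒ m₄ = 1963.12427
m₂² = 869.32837
β₂ = m₄/m₂² = 1963.12427 / 869.32837 ≈ 2.2582

2.2582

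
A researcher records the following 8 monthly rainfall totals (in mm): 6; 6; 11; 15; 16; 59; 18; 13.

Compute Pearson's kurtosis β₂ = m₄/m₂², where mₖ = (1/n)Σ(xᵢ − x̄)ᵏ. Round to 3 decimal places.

x̄ = 18.0000
Σ(xᵢ − x̄)² = 2056.0000 ⇒ m₂ = 257.00000
Σ(xᵢ − x̄)⁴ = 2870356.0000 ⇒ m₄ = 358794.50000
m₂² = 66049.00000
β₂ = m₄/m₂² = 358794.50000 / 66049.00000 ≈ 5.432

5.432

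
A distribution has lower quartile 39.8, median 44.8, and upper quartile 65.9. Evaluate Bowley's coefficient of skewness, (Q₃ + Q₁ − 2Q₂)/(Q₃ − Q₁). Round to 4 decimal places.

numerator: Q₃ + Q₁ − 2Q₂ = 65.9 + 39.8 − 2×44.8 = 16.1000
denominator: Q₃ − Q₁ = 65.9 − 39.8 = 26.1000
Bowley skewness = 16.1000 / 26.1000 ≈ 0.6169

0.6169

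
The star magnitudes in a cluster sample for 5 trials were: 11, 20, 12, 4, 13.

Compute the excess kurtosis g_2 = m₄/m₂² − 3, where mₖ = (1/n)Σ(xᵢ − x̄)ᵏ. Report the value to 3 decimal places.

x̄ = 12.0000
Σ(xᵢ − x̄)² = 130.0000 ⇒ m₂ = 26.00000
Σ(xᵢ − x̄)⁴ = 8194.0000 ⇒ m₄ = 1638.80000
m₂² = 676.00000
g_2 = m₄/m₂² − 3 = 2.42426 − 3 ≈ -0.576

-0.576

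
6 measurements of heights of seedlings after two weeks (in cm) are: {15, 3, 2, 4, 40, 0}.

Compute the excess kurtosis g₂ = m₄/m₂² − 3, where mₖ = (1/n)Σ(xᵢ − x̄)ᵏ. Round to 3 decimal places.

0.344

x̄ = 10.6667
Σ(xᵢ − x̄)² = 1171.3333 ⇒ m₂ = 195.22222
Σ(xᵢ − x̄)⁴ = 764734.4444 ⇒ m₄ = 127455.74074
m₂² = 38111.71605
g₂ = m₄/m₂² − 3 = 3.34427 − 3 ≈ 0.344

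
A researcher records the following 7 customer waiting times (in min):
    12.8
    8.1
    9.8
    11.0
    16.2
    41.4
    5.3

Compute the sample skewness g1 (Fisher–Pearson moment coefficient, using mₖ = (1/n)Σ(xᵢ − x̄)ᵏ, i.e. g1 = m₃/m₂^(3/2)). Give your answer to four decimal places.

1.7096

x̄ = (12.8 + 8.1 + 9.8 + 11.0 + 16.2 + 41.4 + 5.3) / 7 = 14.9429
deviations (xᵢ − x̄): -2.1429, -6.8429, -5.1429, -3.9429, 1.2571, 26.4571, -9.6429
Σ(xᵢ − x̄)² = 887.9571 ⇒ m₂ = 887.9571/7 = 126.85102
Σ(xᵢ − x̄)³ = 17097.2565 ⇒ m₃ = 17097.2565/7 = 2442.46522
m₂^(3/2) = 126.85102^(1.5) = 1428.69968
g1 = m₃ / m₂^(3/2) = 2442.46522 / 1428.69968 ≈ 1.7096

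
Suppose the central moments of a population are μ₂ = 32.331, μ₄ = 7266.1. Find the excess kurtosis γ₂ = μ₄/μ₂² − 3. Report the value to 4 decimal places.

3.9513

μ₂² = 32.331² = 1045.29356
μ₄/μ₂² = 7266.1 / 1045.29356 = 6.95125
γ₂ = 6.95125 − 3 ≈ 3.9513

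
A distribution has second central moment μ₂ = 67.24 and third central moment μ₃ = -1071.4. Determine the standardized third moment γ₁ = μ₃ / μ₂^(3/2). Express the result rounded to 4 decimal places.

σ = √μ₂ = √67.24 = 8.20000
σ³ = μ₂^(3/2) = 551.36800
γ₁ = μ₃/σ³ = -1071.4 / 551.36800 ≈ -1.9432

-1.9432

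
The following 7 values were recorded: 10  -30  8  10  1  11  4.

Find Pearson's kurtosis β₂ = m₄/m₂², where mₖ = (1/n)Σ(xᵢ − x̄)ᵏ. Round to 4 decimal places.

x̄ = 2.0000
Σ(xᵢ − x̄)² = 1274.0000 ⇒ m₂ = 182.00000
Σ(xᵢ − x̄)⁴ = 1064642.0000 ⇒ m₄ = 152091.71429
m₂² = 33124.00000
β₂ = m₄/m₂² = 152091.71429 / 33124.00000 ≈ 4.5916

4.5916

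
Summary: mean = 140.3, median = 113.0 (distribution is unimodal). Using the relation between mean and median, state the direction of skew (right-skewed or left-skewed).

right-skewed

mean − median = 140.3 − 113.0 = 27.3
mean > median ⇒ the longer tail is on the right ⇒ right-skewed (positively skewed).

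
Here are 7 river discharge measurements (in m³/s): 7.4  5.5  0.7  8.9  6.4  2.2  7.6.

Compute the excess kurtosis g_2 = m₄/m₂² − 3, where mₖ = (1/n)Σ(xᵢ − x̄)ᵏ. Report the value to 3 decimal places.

x̄ = 5.5286
Σ(xᵢ − x̄)² = 54.3143 ⇒ m₂ = 7.75918
Σ(xᵢ − x̄)⁴ = 826.7983 ⇒ m₄ = 118.11405
m₂² = 60.20493
g_2 = m₄/m₂² − 3 = 1.96187 − 3 ≈ -1.038

-1.038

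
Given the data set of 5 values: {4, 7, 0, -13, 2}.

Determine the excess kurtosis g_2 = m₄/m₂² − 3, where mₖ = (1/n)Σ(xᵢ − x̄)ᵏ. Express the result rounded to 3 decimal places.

-0.243

x̄ = 0.0000
Σ(xᵢ − x̄)² = 238.0000 ⇒ m₂ = 47.60000
Σ(xᵢ − x̄)⁴ = 31234.0000 ⇒ m₄ = 6246.80000
m₂² = 2265.76000
g_2 = m₄/m₂² − 3 = 2.75704 − 3 ≈ -0.243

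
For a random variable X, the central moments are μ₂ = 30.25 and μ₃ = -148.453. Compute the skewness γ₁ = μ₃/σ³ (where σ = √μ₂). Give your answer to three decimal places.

-0.892

σ = √μ₂ = √30.25 = 5.50000
σ³ = μ₂^(3/2) = 166.37500
γ₁ = μ₃/σ³ = -148.453 / 166.37500 ≈ -0.892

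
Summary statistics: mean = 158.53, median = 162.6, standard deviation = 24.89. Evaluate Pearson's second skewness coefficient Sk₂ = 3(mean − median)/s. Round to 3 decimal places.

-0.491

Sk₂ = 3(158.53 − 162.6) / 24.89 = 3 × -4.0700 / 24.89
    = -12.2100 / 24.89 ≈ -0.491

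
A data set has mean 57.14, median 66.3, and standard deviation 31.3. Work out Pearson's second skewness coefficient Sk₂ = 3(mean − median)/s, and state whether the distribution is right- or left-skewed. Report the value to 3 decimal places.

-0.878, left-skewed

Sk₂ = 3(57.14 − 66.3) / 31.3 = 3 × -9.1600 / 31.3
    = -27.4800 / 31.3 ≈ -0.878
Sk₂ < 0 ⇒ mean < median ⇒ left-skewed (negative skew).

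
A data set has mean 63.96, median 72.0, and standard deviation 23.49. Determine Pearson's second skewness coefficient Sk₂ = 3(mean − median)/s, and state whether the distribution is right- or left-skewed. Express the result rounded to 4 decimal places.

Sk₂ = 3(63.96 − 72.0) / 23.49 = 3 × -8.0400 / 23.49
    = -24.1200 / 23.49 ≈ -1.0268
Sk₂ < 0 ⇒ mean < median ⇒ left-skewed (negative skew).

-1.0268, left-skewed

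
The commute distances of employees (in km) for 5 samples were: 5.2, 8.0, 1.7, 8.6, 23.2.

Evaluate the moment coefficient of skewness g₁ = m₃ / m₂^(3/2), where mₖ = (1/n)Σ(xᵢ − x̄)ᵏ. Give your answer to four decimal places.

x̄ = (5.2 + 8.0 + 1.7 + 8.6 + 23.2) / 5 = 9.3400
deviations (xᵢ − x̄): -4.1400, -1.3400, -7.6400, -0.7400, 13.8600
Σ(xᵢ − x̄)² = 269.9520 ⇒ m₂ = 269.9520/5 = 53.99040
Σ(xᵢ − x̄)³ = 2142.7874 ⇒ m₃ = 2142.7874/5 = 428.55749
m₂^(3/2) = 53.99040^(1.5) = 396.71153
g₁ = m₃ / m₂^(3/2) = 428.55749 / 396.71153 ≈ 1.0803

1.0803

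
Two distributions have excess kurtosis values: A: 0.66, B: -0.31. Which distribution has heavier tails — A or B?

Higher excess kurtosis ⇒ heavier tails relative to the normal distribution.
0.66 vs -0.31: the larger is 0.66, so A has heavier tails. (A is leptokurtic — heavier-than-normal tails; the other is platykurtic.)

A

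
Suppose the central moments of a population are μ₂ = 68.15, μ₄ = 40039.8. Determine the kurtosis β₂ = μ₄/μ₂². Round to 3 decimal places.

8.621

μ₂² = 68.15² = 4644.42250
μ₄/μ₂² = 40039.8 / 4644.42250 = 8.62105
β₂ ≈ 8.621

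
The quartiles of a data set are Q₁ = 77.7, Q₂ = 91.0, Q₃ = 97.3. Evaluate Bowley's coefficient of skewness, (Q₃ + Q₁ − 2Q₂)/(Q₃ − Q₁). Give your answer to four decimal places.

-0.3571

numerator: Q₃ + Q₁ − 2Q₂ = 97.3 + 77.7 − 2×91.0 = -7.0000
denominator: Q₃ − Q₁ = 97.3 − 77.7 = 19.6000
Bowley skewness = -7.0000 / 19.6000 ≈ -0.3571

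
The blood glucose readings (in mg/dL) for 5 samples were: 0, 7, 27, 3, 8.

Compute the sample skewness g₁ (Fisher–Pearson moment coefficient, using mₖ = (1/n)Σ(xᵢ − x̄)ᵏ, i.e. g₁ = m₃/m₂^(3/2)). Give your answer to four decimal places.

x̄ = (0 + 7 + 27 + 3 + 8) / 5 = 9.0000
deviations (xᵢ − x̄): -9.0000, -2.0000, 18.0000, -6.0000, -1.0000
Σ(xᵢ − x̄)² = 446.0000 ⇒ m₂ = 446.0000/5 = 89.20000
Σ(xᵢ − x̄)³ = 4878.0000 ⇒ m₃ = 4878.0000/5 = 975.60000
m₂^(3/2) = 89.20000^(1.5) = 842.45610
g₁ = m₃ / m₂^(3/2) = 975.60000 / 842.45610 ≈ 1.1580

1.1580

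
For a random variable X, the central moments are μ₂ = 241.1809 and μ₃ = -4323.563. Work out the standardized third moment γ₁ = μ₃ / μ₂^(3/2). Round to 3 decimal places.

σ = √μ₂ = √241.1809 = 15.53000
σ³ = μ₂^(3/2) = 3745.53938
γ₁ = μ₃/σ³ = -4323.563 / 3745.53938 ≈ -1.154

-1.154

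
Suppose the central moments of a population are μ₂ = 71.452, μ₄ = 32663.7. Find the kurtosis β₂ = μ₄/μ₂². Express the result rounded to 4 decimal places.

6.3979

μ₂² = 71.452² = 5105.38830
μ₄/μ₂² = 32663.7 / 5105.38830 = 6.39789
β₂ ≈ 6.3979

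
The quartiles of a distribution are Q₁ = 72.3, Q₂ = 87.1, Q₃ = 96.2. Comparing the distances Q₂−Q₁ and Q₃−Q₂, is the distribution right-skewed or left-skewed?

left-skewed

Q₂ − Q₁ = 14.8;  Q₃ − Q₂ = 9.1
Q₂ − Q₁ > Q₃ − Q₂ ⇒ the lower half is more spread out ⇒ left-skewed.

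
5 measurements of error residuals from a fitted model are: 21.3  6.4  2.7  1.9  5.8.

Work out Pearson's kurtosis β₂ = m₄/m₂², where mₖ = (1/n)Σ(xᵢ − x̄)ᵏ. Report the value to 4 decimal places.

2.9621

x̄ = 7.6200
Σ(xᵢ − x̄)² = 248.8680 ⇒ m₂ = 49.77360
Σ(xᵢ − x̄)⁴ = 36691.9087 ⇒ m₄ = 7338.38174
m₂² = 2477.41126
β₂ = m₄/m₂² = 7338.38174 / 2477.41126 ≈ 2.9621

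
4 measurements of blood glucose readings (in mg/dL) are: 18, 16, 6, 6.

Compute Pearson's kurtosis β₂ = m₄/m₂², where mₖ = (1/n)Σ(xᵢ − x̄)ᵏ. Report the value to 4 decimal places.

1.0642

x̄ = 11.5000
Σ(xᵢ − x̄)² = 123.0000 ⇒ m₂ = 30.75000
Σ(xᵢ − x̄)⁴ = 4025.2500 ⇒ m₄ = 1006.31250
m₂² = 945.56250
β₂ = m₄/m₂² = 1006.31250 / 945.56250 ≈ 1.0642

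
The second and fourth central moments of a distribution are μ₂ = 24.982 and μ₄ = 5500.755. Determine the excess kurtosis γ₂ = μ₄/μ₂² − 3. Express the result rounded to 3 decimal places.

5.814

μ₂² = 24.982² = 624.10032
μ₄/μ₂² = 5500.755 / 624.10032 = 8.81390
γ₂ = 8.81390 − 3 ≈ 5.814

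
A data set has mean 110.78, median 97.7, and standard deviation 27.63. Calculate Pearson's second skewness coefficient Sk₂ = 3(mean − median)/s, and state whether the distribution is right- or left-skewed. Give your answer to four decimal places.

1.4202, right-skewed

Sk₂ = 3(110.78 − 97.7) / 27.63 = 3 × 13.0800 / 27.63
    = 39.2400 / 27.63 ≈ 1.4202
Sk₂ > 0 ⇒ mean > median ⇒ right-skewed (positive skew).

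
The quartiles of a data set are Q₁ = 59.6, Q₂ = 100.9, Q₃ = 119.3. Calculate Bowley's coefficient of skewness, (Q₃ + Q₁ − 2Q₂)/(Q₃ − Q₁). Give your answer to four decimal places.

-0.3836

numerator: Q₃ + Q₁ − 2Q₂ = 119.3 + 59.6 − 2×100.9 = -22.9000
denominator: Q₃ − Q₁ = 119.3 − 59.6 = 59.7000
Bowley skewness = -22.9000 / 59.7000 ≈ -0.3836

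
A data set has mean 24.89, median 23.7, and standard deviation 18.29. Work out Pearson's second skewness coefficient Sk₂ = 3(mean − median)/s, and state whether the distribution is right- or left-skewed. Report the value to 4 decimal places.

0.1952, right-skewed

Sk₂ = 3(24.89 − 23.7) / 18.29 = 3 × 1.1900 / 18.29
    = 3.5700 / 18.29 ≈ 0.1952
Sk₂ > 0 ⇒ mean > median ⇒ right-skewed (positive skew).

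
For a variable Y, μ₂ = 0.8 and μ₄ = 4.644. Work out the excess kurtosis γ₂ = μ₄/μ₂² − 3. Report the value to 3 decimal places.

4.256

μ₂² = 0.8² = 0.64000
μ₄/μ₂² = 4.644 / 0.64000 = 7.25625
γ₂ = 7.25625 − 3 ≈ 4.256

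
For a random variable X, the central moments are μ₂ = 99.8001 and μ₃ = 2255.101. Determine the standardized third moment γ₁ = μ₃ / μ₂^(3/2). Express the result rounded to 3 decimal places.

2.262

σ = √μ₂ = √99.8001 = 9.99000
σ³ = μ₂^(3/2) = 997.00300
γ₁ = μ₃/σ³ = 2255.101 / 997.00300 ≈ 2.262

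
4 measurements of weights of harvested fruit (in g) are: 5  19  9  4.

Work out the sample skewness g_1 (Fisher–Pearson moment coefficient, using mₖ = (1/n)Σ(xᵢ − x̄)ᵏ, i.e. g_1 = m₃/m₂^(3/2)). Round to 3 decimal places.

x̄ = (5 + 19 + 9 + 4) / 4 = 9.2500
deviations (xᵢ − x̄): -4.2500, 9.7500, -0.2500, -5.2500
Σ(xᵢ − x̄)² = 140.7500 ⇒ m₂ = 140.7500/4 = 35.18750
Σ(xᵢ − x̄)³ = 705.3750 ⇒ m₃ = 705.3750/4 = 176.34375
m₂^(3/2) = 35.18750^(1.5) = 208.72892
g_1 = m₃ / m₂^(3/2) = 176.34375 / 208.72892 ≈ 0.845

0.845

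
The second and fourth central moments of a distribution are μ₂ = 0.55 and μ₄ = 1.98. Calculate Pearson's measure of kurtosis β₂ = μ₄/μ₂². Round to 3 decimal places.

μ₂² = 0.55² = 0.30250
μ₄/μ₂² = 1.98 / 0.30250 = 6.54545
β₂ ≈ 6.545

6.545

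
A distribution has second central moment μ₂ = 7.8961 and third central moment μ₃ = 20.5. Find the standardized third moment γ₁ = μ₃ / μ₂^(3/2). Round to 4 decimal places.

σ = √μ₂ = √7.8961 = 2.81000
σ³ = μ₂^(3/2) = 22.18804
γ₁ = μ₃/σ³ = 20.5 / 22.18804 ≈ 0.9239

0.9239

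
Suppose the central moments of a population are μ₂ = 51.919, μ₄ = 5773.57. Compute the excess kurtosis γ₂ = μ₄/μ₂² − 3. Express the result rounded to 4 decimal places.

-0.8581

μ₂² = 51.919² = 2695.58256
μ₄/μ₂² = 5773.57 / 2695.58256 = 2.14186
γ₂ = 2.14186 − 3 ≈ -0.8581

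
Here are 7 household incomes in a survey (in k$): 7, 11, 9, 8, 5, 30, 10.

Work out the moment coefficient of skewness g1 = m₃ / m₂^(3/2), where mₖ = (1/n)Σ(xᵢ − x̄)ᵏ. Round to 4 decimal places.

1.8058

x̄ = (7 + 11 + 9 + 8 + 5 + 30 + 10) / 7 = 11.4286
deviations (xᵢ − x̄): -4.4286, -0.4286, -2.4286, -3.4286, -6.4286, 18.5714, -1.4286
Σ(xᵢ − x̄)² = 425.7143 ⇒ m₂ = 425.7143/7 = 60.81633
Σ(xᵢ − x̄)³ = 5995.1020 ⇒ m₃ = 5995.1020/7 = 856.44315
m₂^(3/2) = 60.81633^(1.5) = 474.27505
g1 = m₃ / m₂^(3/2) = 856.44315 / 474.27505 ≈ 1.8058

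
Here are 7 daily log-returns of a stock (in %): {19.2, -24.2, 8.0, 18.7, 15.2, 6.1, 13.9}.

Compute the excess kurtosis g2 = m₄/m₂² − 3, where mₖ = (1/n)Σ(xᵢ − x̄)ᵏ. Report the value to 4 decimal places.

1.2089

x̄ = 8.1286
Σ(xᵢ − x̄)² = 1366.9143 ⇒ m₂ = 195.27347
Σ(xᵢ − x̄)⁴ = 1123451.5362 ⇒ m₄ = 160493.07660
m₂² = 38131.72785
g2 = m₄/m₂² − 3 = 4.20891 − 3 ≈ 1.2089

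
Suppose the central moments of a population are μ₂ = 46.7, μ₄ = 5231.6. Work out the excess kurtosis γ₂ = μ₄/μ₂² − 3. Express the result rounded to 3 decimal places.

μ₂² = 46.7² = 2180.89000
μ₄/μ₂² = 5231.6 / 2180.89000 = 2.39884
γ₂ = 2.39884 − 3 ≈ -0.601

-0.601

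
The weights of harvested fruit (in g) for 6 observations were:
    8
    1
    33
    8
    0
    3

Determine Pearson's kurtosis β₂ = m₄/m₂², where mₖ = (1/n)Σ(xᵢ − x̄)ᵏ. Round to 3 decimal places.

x̄ = 8.8333
Σ(xᵢ − x̄)² = 758.8333 ⇒ m₂ = 126.47222
Σ(xᵢ − x̄)⁴ = 352100.8194 ⇒ m₄ = 58683.46991
m₂² = 15995.22299
β₂ = m₄/m₂² = 58683.46991 / 15995.22299 ≈ 3.669

3.669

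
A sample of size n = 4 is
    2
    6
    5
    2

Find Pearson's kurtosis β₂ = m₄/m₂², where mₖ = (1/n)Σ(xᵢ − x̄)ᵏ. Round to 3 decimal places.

1.152

x̄ = 3.7500
Σ(xᵢ − x̄)² = 12.7500 ⇒ m₂ = 3.18750
Σ(xᵢ − x̄)⁴ = 46.8281 ⇒ m₄ = 11.70703
m₂² = 10.16016
β₂ = m₄/m₂² = 11.70703 / 10.16016 ≈ 1.152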